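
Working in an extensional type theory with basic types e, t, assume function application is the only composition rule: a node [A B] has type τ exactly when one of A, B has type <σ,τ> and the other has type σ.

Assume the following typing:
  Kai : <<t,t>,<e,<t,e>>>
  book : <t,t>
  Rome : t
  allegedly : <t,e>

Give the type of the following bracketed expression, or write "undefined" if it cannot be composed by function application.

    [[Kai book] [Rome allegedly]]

[Kai book]: Kai is <<t,t>,<e,<t,e>>>, book is <t,t>; result <e,<t,e>>.
[Rome allegedly]: allegedly is <t,e>, Rome is t; result e.
[[Kai book] [Rome allegedly]]: [Kai book] is <e,<t,e>>, [Rome allegedly] is e; result <t,e>.

<t,e>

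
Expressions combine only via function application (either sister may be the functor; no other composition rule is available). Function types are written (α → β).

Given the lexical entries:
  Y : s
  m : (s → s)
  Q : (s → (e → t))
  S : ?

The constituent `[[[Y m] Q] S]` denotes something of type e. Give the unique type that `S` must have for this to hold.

((e → t) → e)

[[[Y m] Q] S] is required to be e. [[Y m] Q] : (e → t) cannot yield e as functor, so S : ((e → t) → e).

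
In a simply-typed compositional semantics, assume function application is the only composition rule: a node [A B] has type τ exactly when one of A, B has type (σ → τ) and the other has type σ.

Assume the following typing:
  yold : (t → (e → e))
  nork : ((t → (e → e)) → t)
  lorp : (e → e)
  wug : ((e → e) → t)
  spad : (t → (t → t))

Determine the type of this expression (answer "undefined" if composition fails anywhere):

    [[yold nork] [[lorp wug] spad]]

[yold nork]: functor nork : ((t → (e → e)) → t), argument yold : (t → (e → e)); result t.
[lorp wug]: functor wug : ((e → e) → t), argument lorp : (e → e); result t.
[[lorp wug] spad]: functor spad : (t → (t → t)), argument [lorp wug] : t; result (t → t).
[[yold nork] [[lorp wug] spad]]: functor [[lorp wug] spad] : (t → t), argument [yold nork] : t; result t.

t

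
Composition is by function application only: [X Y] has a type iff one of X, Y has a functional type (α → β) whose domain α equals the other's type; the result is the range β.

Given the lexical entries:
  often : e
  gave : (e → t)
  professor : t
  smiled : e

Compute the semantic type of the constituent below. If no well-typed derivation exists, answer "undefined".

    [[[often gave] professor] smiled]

[often gave]: functor gave : (e → t), argument often : e; result t.
At [[often gave] professor]: neither t nor t can take the other as argument; the node is ill-typed.

undefined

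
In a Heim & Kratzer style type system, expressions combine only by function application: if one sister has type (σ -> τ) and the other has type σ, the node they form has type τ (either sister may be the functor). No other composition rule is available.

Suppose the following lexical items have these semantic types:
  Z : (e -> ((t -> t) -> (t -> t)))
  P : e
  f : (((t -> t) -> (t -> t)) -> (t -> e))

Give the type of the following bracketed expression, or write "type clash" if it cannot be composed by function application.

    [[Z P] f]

(t -> e)

[Z P] — Z of type (e -> ((t -> t) -> (t -> t))) combines with P of type e: type ((t -> t) -> (t -> t)).
[[Z P] f] — f of type (((t -> t) -> (t -> t)) -> (t -> e)) combines with [Z P] of type ((t -> t) -> (t -> t)): type (t -> e).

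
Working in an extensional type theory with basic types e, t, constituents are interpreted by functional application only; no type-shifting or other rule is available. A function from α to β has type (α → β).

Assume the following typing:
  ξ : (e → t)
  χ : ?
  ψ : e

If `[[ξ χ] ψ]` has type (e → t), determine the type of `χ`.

((e → t) → (e → (e → t)))

For [[ξ χ] ψ] to have type (e → t) with ψ of type e, [ξ χ] must be the function: [ξ χ] : (e → (e → t)).
For [ξ χ] to have type (e → (e → t)) with ξ of type (e → t), χ must be the function: χ : ((e → t) → (e → (e → t))).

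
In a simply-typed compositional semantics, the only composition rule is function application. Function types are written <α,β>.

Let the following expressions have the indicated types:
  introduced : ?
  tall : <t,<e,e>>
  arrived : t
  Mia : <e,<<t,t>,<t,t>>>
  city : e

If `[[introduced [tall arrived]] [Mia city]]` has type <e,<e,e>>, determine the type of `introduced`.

For [[introduced [tall arrived]] [Mia city]] to have type <e,<e,e>> with [Mia city] of type <<t,t>,<t,t>>, [introduced [tall arrived]] must be the function: [introduced [tall arrived]] : <<<t,t>,<t,t>>,<e,<e,e>>>.
For [introduced [tall arrived]] to have type <<<t,t>,<t,t>>,<e,<e,e>>> with [tall arrived] of type <e,e>, introduced must be the function: introduced : <<e,e>,<<<t,t>,<t,t>>,<e,<e,e>>>>.

<<e,e>,<<<t,t>,<t,t>>,<e,<e,e>>>>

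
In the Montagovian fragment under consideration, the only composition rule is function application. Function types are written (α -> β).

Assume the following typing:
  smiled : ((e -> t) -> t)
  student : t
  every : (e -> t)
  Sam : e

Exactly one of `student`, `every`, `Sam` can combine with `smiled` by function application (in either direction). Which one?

student : t — neither side's domain matches the other.
every — combines: smiled : ((e -> t) -> t) takes every : (e -> t) as argument, giving t.
Sam : e — neither side's domain matches the other.

every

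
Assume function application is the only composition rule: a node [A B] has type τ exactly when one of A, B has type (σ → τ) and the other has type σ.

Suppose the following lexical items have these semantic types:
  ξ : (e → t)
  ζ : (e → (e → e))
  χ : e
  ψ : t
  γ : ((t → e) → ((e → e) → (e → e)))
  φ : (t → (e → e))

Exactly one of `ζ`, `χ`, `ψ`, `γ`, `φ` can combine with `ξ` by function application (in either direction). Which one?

ζ : (e → (e → e)) — no; ξ wants e, and ζ wants e.
χ — combines: ξ : (e → t) takes χ : e as argument, giving t.
ψ : t — no; ξ wants e, and ψ wants nothing (atomic).
γ : ((t → e) → ((e → e) → (e → e))) — no; ξ wants e, and γ wants (t → e).
φ : (t → (e → e)) — no; ξ wants e, and φ wants t.

χ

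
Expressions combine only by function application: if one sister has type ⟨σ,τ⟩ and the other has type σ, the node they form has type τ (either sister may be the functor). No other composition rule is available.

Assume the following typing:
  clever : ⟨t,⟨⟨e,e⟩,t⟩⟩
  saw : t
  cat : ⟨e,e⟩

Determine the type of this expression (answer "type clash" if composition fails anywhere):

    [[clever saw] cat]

t

[clever saw]: functor clever : ⟨t,⟨⟨e,e⟩,t⟩⟩, argument saw : t; result ⟨⟨e,e⟩,t⟩.
[[clever saw] cat]: functor [clever saw] : ⟨⟨e,e⟩,t⟩, argument cat : ⟨e,e⟩; result t.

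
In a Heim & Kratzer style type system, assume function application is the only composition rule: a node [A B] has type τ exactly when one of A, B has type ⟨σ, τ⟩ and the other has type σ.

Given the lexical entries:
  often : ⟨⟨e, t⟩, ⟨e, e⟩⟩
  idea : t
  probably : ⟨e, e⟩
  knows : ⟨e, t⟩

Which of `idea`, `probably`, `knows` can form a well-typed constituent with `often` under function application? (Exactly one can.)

knows

idea : t — often needs ⟨e, t⟩; idea needs nothing (atomic); neither fits.
probably : ⟨e, e⟩ — often needs ⟨e, t⟩; probably needs e; neither fits.
knows — combines: often : ⟨⟨e, t⟩, ⟨e, e⟩⟩ takes knows : ⟨e, t⟩ as argument, giving ⟨e, e⟩.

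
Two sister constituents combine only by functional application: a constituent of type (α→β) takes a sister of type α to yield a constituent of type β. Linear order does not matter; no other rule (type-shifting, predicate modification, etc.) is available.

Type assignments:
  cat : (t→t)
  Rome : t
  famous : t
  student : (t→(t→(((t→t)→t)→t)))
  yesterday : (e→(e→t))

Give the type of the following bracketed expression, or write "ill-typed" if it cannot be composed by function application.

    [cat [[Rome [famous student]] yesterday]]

[famous student]: (t→(t→(((t→t)→t)→t))) applied to t yields (t→(((t→t)→t)→t)).
[Rome [famous student]]: (t→(((t→t)→t)→t)) applied to t yields (((t→t)→t)→t).
[[Rome [famous student]] yesterday]: (((t→t)→t)→t) with (e→(e→t)) — neither is a function whose domain matches the other; composition fails here.

ill-typed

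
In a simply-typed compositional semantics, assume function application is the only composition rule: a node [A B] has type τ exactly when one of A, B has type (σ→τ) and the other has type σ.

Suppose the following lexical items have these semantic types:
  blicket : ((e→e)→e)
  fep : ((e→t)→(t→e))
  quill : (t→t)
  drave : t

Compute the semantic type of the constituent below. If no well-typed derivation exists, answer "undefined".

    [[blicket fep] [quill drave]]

undefined

At [blicket fep]: neither ((e→e)→e) nor ((e→t)→(t→e)) can take the other as argument; the node is ill-typed.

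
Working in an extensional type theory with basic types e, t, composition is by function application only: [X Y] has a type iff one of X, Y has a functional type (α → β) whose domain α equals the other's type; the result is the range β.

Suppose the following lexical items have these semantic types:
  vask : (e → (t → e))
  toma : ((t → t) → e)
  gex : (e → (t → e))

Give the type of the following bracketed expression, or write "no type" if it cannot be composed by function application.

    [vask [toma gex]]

[toma gex]: ((t → t) → e) and (e → (t → e)) cannot combine by function application — type clash.

no type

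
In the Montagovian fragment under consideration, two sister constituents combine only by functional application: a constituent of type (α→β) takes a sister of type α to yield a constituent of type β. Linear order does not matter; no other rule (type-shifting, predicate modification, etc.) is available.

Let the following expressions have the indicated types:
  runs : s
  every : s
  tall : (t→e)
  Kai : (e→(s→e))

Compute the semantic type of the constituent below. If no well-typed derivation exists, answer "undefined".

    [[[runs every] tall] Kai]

undefined

[runs every]: s and s cannot combine by function application — type clash.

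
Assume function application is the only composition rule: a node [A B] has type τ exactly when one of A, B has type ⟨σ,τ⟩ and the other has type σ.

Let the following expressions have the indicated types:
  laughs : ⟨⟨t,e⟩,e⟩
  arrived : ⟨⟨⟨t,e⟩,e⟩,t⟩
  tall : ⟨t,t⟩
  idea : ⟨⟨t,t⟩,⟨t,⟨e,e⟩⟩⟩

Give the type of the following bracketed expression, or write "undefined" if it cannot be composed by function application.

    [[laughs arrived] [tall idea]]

⟨e,e⟩

[laughs arrived]: functor arrived : ⟨⟨⟨t,e⟩,e⟩,t⟩, argument laughs : ⟨⟨t,e⟩,e⟩; result t.
[tall idea]: functor idea : ⟨⟨t,t⟩,⟨t,⟨e,e⟩⟩⟩, argument tall : ⟨t,t⟩; result ⟨t,⟨e,e⟩⟩.
[[laughs arrived] [tall idea]]: functor [tall idea] : ⟨t,⟨e,e⟩⟩, argument [laughs arrived] : t; result ⟨e,e⟩.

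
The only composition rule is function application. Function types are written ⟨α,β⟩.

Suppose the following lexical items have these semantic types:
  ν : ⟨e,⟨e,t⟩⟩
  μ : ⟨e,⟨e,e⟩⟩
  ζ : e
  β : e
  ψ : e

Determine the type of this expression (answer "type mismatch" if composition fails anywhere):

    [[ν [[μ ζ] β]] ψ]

t

[μ ζ]: functor μ : ⟨e,⟨e,e⟩⟩, argument ζ : e; result ⟨e,e⟩.
[[μ ζ] β]: functor [μ ζ] : ⟨e,e⟩, argument β : e; result e.
[ν [[μ ζ] β]]: functor ν : ⟨e,⟨e,t⟩⟩, argument [[μ ζ] β] : e; result ⟨e,t⟩.
[[ν [[μ ζ] β]] ψ]: functor [ν [[μ ζ] β]] : ⟨e,t⟩, argument ψ : e; result t.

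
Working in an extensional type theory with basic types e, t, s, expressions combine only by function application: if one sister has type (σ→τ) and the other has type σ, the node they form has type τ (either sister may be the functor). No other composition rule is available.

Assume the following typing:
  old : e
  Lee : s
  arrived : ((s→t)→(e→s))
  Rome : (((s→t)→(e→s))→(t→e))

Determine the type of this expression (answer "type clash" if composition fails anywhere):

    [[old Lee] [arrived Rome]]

[old Lee]: e with s — neither is a function whose domain matches the other; composition fails here.

type clash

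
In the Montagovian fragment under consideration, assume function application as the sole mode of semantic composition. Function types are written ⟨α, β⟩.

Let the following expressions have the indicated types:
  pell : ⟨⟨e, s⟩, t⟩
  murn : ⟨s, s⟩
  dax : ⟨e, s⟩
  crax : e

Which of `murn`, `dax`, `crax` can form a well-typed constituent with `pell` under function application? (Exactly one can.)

murn : ⟨s, s⟩ — pell needs ⟨e, s⟩; murn needs s; neither fits.
dax — combines: pell : ⟨⟨e, s⟩, t⟩ takes dax : ⟨e, s⟩ as argument, giving t.
crax : e — pell needs ⟨e, s⟩; crax needs nothing (atomic); neither fits.

dax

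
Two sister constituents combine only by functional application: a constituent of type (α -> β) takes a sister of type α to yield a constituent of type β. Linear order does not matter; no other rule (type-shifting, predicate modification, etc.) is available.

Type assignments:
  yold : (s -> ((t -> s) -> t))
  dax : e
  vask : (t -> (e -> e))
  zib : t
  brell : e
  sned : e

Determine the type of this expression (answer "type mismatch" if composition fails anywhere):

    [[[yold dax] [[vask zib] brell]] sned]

[yold dax]: (s -> ((t -> s) -> t)) with e — neither is a function whose domain matches the other; composition fails here.

type mismatch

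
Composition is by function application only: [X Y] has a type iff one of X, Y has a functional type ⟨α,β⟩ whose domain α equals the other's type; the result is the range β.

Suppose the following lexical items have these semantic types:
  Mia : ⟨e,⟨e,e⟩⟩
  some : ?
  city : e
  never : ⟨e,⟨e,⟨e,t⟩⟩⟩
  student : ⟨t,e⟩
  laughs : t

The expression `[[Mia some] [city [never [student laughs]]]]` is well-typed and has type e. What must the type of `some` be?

For [[Mia some] [city [never [student laughs]]]] to have type e with [city [never [student laughs]]] of type ⟨e,t⟩, [Mia some] must be the function: [Mia some] : ⟨⟨e,t⟩,e⟩.
For [Mia some] to have type ⟨⟨e,t⟩,e⟩ with Mia of type ⟨e,⟨e,e⟩⟩, some must be the function: some : ⟨⟨e,⟨e,e⟩⟩,⟨⟨e,t⟩,e⟩⟩.

⟨⟨e,⟨e,e⟩⟩,⟨⟨e,t⟩,e⟩⟩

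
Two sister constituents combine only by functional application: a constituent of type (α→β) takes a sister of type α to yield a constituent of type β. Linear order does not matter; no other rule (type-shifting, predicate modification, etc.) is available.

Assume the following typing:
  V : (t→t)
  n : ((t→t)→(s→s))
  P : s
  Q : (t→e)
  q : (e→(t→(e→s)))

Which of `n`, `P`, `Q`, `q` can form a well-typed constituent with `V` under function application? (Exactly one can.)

n

n — combines: n : ((t→t)→(s→s)) takes V : (t→t) as argument, giving (s→s).
P : s — V needs t; P needs nothing (atomic); neither fits.
Q : (t→e) — V needs t; Q needs t; neither fits.
q : (e→(t→(e→s))) — V needs t; q needs e; neither fits.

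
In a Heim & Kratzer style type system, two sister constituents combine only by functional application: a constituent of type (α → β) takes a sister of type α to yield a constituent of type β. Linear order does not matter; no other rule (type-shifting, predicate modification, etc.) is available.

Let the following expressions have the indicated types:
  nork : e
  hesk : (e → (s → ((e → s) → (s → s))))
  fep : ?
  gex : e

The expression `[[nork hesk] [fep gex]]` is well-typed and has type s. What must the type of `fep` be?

(e → ((s → ((e → s) → (s → s))) → s))

[[nork hesk] [fep gex]] is required to be s. [nork hesk] : (s → ((e → s) → (s → s))) cannot yield s as functor, so [fep gex] : ((s → ((e → s) → (s → s))) → s).
[fep gex] is required to be ((s → ((e → s) → (s → s))) → s). gex : e cannot yield ((s → ((e → s) → (s → s))) → s) as functor, so fep : (e → ((s → ((e → s) → (s → s))) → s)).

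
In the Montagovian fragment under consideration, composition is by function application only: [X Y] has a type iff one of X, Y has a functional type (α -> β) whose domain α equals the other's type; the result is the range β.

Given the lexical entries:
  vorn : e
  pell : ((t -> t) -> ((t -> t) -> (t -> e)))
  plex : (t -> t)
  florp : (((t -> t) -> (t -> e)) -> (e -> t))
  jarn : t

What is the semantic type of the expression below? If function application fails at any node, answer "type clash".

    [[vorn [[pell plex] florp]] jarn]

[pell plex] — pell of type ((t -> t) -> ((t -> t) -> (t -> e))) combines with plex of type (t -> t): type ((t -> t) -> (t -> e)).
[[pell plex] florp] — florp of type (((t -> t) -> (t -> e)) -> (e -> t)) combines with [pell plex] of type ((t -> t) -> (t -> e)): type (e -> t).
[vorn [[pell plex] florp]] — [[pell plex] florp] of type (e -> t) combines with vorn of type e: type t.
At [[vorn [[pell plex] florp]] jarn]: neither t nor t can take the other as argument; the node is ill-typed.

type clash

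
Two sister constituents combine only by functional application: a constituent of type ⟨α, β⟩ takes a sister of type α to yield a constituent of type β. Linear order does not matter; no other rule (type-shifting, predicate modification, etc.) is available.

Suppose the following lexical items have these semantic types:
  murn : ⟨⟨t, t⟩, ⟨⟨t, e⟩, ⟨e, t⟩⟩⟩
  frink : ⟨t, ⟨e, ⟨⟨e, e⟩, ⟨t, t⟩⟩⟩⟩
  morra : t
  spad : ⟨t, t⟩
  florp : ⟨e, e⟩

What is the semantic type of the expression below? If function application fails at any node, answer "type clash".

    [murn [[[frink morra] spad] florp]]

type clash

[frink morra]: functor frink : ⟨t, ⟨e, ⟨⟨e, e⟩, ⟨t, t⟩⟩⟩⟩, argument morra : t; result ⟨e, ⟨⟨e, e⟩, ⟨t, t⟩⟩⟩.
At [[frink morra] spad]: neither ⟨e, ⟨⟨e, e⟩, ⟨t, t⟩⟩⟩ nor ⟨t, t⟩ can take the other as argument; the node is ill-typed.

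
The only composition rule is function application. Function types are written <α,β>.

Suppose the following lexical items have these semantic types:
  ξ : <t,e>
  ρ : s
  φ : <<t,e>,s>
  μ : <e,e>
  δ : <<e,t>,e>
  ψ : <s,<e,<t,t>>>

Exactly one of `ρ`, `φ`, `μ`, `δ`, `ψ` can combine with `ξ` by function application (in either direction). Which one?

φ

ρ : s — does not combine with ξ.
φ — combines: φ : <<t,e>,s> takes ξ : <t,e> as argument, giving s.
μ : <e,e> — does not combine with ξ.
δ : <<e,t>,e> — does not combine with ξ.
ψ : <s,<e,<t,t>>> — does not combine with ξ.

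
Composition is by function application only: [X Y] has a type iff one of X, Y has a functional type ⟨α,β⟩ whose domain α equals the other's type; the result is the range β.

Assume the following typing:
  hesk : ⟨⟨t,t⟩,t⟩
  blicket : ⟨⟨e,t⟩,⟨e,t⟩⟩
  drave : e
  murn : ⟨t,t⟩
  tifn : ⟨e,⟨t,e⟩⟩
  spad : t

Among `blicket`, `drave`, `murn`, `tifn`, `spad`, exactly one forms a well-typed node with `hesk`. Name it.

blicket : ⟨⟨e,t⟩,⟨e,t⟩⟩ — no; hesk wants ⟨t,t⟩, and blicket wants ⟨e,t⟩.
drave : e — no; hesk wants ⟨t,t⟩, and drave wants nothing (atomic).
murn — combines: hesk : ⟨⟨t,t⟩,t⟩ takes murn : ⟨t,t⟩ as argument, giving t.
tifn : ⟨e,⟨t,e⟩⟩ — no; hesk wants ⟨t,t⟩, and tifn wants e.
spad : t — no; hesk wants ⟨t,t⟩, and spad wants nothing (atomic).

murn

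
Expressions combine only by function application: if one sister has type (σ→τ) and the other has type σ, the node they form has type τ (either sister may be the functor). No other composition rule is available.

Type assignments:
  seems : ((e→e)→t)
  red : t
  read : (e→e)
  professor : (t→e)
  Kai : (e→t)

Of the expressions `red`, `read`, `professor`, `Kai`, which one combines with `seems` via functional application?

read

red : t — seems needs (e→e); red needs nothing (atomic); neither fits.
read — combines: seems : ((e→e)→t) takes read : (e→e) as argument, giving t.
professor : (t→e) — seems needs (e→e); professor needs t; neither fits.
Kai : (e→t) — seems needs (e→e); Kai needs e; neither fits.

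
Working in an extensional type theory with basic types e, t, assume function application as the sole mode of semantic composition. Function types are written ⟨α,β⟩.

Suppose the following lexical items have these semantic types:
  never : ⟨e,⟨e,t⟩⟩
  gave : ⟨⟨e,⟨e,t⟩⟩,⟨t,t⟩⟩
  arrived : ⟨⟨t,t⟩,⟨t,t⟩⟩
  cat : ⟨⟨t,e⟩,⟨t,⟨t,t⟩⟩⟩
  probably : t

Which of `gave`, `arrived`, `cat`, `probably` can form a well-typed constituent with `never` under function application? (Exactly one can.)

gave — combines: gave : ⟨⟨e,⟨e,t⟩⟩,⟨t,t⟩⟩ takes never : ⟨e,⟨e,t⟩⟩ as argument, giving ⟨t,t⟩.
arrived : ⟨⟨t,t⟩,⟨t,t⟩⟩ — no; never wants e, and arrived wants ⟨t,t⟩.
cat : ⟨⟨t,e⟩,⟨t,⟨t,t⟩⟩⟩ — no; never wants e, and cat wants ⟨t,e⟩.
probably : t — no; never wants e, and probably wants nothing (atomic).

gave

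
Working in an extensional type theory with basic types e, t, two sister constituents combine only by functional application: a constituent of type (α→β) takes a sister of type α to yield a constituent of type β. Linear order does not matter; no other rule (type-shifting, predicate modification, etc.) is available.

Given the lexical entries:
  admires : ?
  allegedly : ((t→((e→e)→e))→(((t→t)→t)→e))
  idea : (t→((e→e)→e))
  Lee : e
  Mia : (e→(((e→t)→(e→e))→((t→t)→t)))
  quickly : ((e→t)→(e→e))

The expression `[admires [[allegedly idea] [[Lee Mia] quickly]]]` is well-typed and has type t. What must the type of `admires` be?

(e→t)

[admires [[allegedly idea] [[Lee Mia] quickly]]] is required to be t. [[allegedly idea] [[Lee Mia] quickly]] : e cannot yield t as functor, so admires : (e→t).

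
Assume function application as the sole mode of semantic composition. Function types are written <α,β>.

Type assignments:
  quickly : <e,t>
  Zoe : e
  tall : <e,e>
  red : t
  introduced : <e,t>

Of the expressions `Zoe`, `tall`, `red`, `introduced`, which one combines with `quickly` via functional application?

Zoe — combines: quickly : <e,t> takes Zoe : e as argument, giving t.
tall : <e,e> — does not combine with quickly.
red : t — does not combine with quickly.
introduced : <e,t> — does not combine with quickly.

Zoe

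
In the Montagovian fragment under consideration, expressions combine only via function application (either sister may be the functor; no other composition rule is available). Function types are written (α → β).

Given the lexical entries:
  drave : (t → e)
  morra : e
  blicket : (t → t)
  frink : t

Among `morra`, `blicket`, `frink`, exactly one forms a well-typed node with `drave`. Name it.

morra : e — neither side's domain matches the other.
blicket : (t → t) — neither side's domain matches the other.
frink — combines: drave : (t → e) takes frink : t as argument, giving e.

frink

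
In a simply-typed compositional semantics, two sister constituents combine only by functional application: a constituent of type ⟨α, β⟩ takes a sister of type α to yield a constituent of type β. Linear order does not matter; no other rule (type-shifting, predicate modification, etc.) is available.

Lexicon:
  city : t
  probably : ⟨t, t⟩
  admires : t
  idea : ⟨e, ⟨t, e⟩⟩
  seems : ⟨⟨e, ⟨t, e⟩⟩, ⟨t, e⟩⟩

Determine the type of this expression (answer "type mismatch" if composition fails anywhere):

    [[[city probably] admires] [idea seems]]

[city probably] — probably of type ⟨t, t⟩ combines with city of type t: type t.
[[city probably] admires]: t with t — neither is a function whose domain matches the other; composition fails here.

type mismatch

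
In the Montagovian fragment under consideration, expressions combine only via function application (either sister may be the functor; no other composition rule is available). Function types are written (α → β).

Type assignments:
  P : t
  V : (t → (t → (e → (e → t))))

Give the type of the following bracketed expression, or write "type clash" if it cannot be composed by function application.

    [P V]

(t → (e → (e → t)))

[P V]: V is (t → (t → (e → (e → t)))), P is t; result (t → (e → (e → t))).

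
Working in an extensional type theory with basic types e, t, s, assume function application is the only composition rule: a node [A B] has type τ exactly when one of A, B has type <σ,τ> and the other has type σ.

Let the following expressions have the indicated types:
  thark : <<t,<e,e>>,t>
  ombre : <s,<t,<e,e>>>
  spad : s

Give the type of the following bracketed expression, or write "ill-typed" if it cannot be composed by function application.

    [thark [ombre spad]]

t

At [ombre spad], ombre : <s,<t,<e,e>>> takes spad : s, giving <t,<e,e>>.
At [thark [ombre spad]], thark : <<t,<e,e>>,t> takes [ombre spad] : <t,<e,e>>, giving t.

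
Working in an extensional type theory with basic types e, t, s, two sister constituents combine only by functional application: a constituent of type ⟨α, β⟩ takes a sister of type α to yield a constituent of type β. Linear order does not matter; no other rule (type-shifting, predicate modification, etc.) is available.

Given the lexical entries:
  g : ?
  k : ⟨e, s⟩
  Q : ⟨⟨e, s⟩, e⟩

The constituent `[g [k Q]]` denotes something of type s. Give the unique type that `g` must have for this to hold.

⟨e, s⟩

For [g [k Q]] to have type s with [k Q] of type e, g must be the function: g : ⟨e, s⟩.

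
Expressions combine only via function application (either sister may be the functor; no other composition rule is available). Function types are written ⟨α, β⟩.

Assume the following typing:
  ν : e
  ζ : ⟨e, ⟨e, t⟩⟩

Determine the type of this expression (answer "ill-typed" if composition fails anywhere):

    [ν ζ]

[ν ζ]: ζ is ⟨e, ⟨e, t⟩⟩, ν is e; result ⟨e, t⟩.

⟨e, t⟩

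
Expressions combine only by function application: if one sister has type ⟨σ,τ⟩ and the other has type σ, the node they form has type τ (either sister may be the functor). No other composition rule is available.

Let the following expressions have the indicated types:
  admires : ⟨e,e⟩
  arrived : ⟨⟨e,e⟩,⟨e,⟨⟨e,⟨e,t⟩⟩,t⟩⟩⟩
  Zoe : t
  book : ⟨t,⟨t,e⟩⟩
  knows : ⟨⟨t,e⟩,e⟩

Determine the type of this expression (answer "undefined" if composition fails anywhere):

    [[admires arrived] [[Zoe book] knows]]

[admires arrived]: arrived is ⟨⟨e,e⟩,⟨e,⟨⟨e,⟨e,t⟩⟩,t⟩⟩⟩, admires is ⟨e,e⟩; result ⟨e,⟨⟨e,⟨e,t⟩⟩,t⟩⟩.
[Zoe book]: book is ⟨t,⟨t,e⟩⟩, Zoe is t; result ⟨t,e⟩.
[[Zoe book] knows]: knows is ⟨⟨t,e⟩,e⟩, [Zoe book] is ⟨t,e⟩; result e.
[[admires arrived] [[Zoe book] knows]]: [admires arrived] is ⟨e,⟨⟨e,⟨e,t⟩⟩,t⟩⟩, [[Zoe book] knows] is e; result ⟨⟨e,⟨e,t⟩⟩,t⟩.

⟨⟨e,⟨e,t⟩⟩,t⟩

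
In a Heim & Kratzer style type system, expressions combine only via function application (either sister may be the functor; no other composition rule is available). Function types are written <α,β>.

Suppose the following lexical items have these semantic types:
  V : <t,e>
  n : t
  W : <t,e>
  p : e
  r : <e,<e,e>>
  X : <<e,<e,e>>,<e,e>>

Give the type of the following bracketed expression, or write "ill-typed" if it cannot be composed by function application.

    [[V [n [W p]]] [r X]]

ill-typed

At [W p]: neither <t,e> nor e can take the other as argument; the node is ill-typed.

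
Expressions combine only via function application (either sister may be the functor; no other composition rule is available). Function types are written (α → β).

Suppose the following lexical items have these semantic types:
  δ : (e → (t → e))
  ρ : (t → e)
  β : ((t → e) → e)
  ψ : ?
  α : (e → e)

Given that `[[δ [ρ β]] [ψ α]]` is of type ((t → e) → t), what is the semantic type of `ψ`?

For [[δ [ρ β]] [ψ α]] to have type ((t → e) → t) with [δ [ρ β]] of type (t → e), [ψ α] must be the function: [ψ α] : ((t → e) → ((t → e) → t)).
For [ψ α] to have type ((t → e) → ((t → e) → t)) with α of type (e → e), ψ must be the function: ψ : ((e → e) → ((t → e) → ((t → e) → t))).

((e → e) → ((t → e) → ((t → e) → t)))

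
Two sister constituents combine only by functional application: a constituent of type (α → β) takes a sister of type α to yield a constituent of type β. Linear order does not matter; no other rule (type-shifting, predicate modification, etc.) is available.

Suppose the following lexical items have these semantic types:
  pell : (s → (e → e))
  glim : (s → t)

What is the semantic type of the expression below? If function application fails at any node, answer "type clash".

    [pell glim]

At [pell glim]: neither (s → (e → e)) nor (s → t) can take the other as argument; the node is ill-typed.

type clash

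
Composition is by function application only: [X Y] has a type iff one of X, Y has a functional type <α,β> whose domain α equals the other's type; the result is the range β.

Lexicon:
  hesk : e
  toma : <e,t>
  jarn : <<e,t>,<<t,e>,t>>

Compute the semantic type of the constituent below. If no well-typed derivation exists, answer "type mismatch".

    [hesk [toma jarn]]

type mismatch

[toma jarn] — jarn of type <<e,t>,<<t,e>,t>> combines with toma of type <e,t>: type <<t,e>,t>.
At [hesk [toma jarn]]: neither e nor <<t,e>,t> can take the other as argument; the node is ill-typed.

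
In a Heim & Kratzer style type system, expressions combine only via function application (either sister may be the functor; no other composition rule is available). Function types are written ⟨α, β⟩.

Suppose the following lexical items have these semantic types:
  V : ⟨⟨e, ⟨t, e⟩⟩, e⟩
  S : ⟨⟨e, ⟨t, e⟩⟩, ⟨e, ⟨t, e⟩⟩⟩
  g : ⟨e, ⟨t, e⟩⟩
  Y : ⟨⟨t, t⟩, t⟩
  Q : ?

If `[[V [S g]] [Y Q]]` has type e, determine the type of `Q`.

[[V [S g]] [Y Q]] is required to be e. [V [S g]] : e cannot yield e as functor, so [Y Q] : ⟨e, e⟩.
[Y Q] is required to be ⟨e, e⟩. Y : ⟨⟨t, t⟩, t⟩ cannot yield ⟨e, e⟩ as functor, so Q : ⟨⟨⟨t, t⟩, t⟩, ⟨e, e⟩⟩.

⟨⟨⟨t, t⟩, t⟩, ⟨e, e⟩⟩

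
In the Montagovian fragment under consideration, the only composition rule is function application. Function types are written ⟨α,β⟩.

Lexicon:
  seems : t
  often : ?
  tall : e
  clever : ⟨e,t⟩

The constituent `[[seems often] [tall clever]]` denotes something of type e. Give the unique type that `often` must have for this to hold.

At [[seems often] [tall clever]] (required: e): [tall clever] is t, which is not a function with range e; hence [seems often] is the functor — type ⟨t,e⟩.
At [seems often] (required: ⟨t,e⟩): seems is t, which is not a function with range ⟨t,e⟩; hence often is the functor — type ⟨t,⟨t,e⟩⟩.

⟨t,⟨t,e⟩⟩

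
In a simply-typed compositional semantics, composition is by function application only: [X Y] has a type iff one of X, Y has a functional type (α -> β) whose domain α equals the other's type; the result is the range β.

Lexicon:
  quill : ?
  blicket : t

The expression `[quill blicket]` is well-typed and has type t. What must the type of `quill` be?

At [quill blicket] (required: t): blicket is t, which is not a function with range t; hence quill is the functor — type (t -> t).

(t -> t)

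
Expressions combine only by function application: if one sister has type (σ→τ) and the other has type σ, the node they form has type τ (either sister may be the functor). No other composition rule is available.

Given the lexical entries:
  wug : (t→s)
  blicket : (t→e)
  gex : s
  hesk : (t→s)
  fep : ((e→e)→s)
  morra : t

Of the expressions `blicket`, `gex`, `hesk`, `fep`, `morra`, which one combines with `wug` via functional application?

blicket : (t→e) — wug needs t; blicket needs t; neither fits.
gex : s — wug needs t; gex needs nothing (atomic); neither fits.
hesk : (t→s) — wug needs t; hesk needs t; neither fits.
fep : ((e→e)→s) — wug needs t; fep needs (e→e); neither fits.
morra — combines: wug : (t→s) takes morra : t as argument, giving s.

morra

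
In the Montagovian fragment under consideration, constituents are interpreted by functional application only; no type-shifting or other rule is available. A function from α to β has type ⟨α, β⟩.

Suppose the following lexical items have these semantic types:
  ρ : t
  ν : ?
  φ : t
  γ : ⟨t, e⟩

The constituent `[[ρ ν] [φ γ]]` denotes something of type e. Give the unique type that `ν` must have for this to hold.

⟨t, ⟨e, e⟩⟩

At [[ρ ν] [φ γ]] (required: e): [φ γ] is e, which is not a function with range e; hence [ρ ν] is the functor — type ⟨e, e⟩.
At [ρ ν] (required: ⟨e, e⟩): ρ is t, which is not a function with range ⟨e, e⟩; hence ν is the functor — type ⟨t, ⟨e, e⟩⟩.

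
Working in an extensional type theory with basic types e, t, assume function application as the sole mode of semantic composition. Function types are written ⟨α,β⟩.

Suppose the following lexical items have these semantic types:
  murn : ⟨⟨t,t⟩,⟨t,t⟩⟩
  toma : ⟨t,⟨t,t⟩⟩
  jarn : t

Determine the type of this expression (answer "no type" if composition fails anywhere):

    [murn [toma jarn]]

⟨t,t⟩

[toma jarn]: toma is ⟨t,⟨t,t⟩⟩, jarn is t; result ⟨t,t⟩.
[murn [toma jarn]]: murn is ⟨⟨t,t⟩,⟨t,t⟩⟩, [toma jarn] is ⟨t,t⟩; result ⟨t,t⟩.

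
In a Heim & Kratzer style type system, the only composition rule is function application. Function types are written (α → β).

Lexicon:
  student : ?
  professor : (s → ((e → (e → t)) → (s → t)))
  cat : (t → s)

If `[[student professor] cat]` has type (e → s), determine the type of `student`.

((s → ((e → (e → t)) → (s → t))) → ((t → s) → (e → s)))

For [[student professor] cat] to have type (e → s) with cat of type (t → s), [student professor] must be the function: [student professor] : ((t → s) → (e → s)).
For [student professor] to have type ((t → s) → (e → s)) with professor of type (s → ((e → (e → t)) → (s → t))), student must be the function: student : ((s → ((e → (e → t)) → (s → t))) → ((t → s) → (e → s))).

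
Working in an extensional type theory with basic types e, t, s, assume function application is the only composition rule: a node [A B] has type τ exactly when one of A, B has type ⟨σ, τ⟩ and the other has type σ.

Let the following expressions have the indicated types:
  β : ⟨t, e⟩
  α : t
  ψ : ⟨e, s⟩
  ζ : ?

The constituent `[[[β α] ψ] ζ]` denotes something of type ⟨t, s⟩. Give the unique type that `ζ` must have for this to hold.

⟨s, ⟨t, s⟩⟩

At [[[β α] ψ] ζ] (required: ⟨t, s⟩): [[β α] ψ] is s, which is not a function with range ⟨t, s⟩; hence ζ is the functor — type ⟨s, ⟨t, s⟩⟩.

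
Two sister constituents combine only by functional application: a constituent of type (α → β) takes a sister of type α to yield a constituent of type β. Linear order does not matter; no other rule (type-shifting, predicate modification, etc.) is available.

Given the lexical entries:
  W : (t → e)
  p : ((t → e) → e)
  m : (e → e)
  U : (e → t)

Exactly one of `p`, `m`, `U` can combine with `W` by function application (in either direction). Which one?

p

p — combines: p : ((t → e) → e) takes W : (t → e) as argument, giving e.
m : (e → e) — W needs t; m needs e; neither fits.
U : (e → t) — W needs t; U needs e; neither fits.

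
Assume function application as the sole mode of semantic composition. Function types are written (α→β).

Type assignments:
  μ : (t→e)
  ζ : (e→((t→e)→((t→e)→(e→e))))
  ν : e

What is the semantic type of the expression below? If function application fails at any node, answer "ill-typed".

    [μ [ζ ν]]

((t→e)→(e→e))

[ζ ν]: (e→((t→e)→((t→e)→(e→e)))) applied to e yields ((t→e)→((t→e)→(e→e))).
[μ [ζ ν]]: ((t→e)→((t→e)→(e→e))) applied to (t→e) yields ((t→e)→(e→e)).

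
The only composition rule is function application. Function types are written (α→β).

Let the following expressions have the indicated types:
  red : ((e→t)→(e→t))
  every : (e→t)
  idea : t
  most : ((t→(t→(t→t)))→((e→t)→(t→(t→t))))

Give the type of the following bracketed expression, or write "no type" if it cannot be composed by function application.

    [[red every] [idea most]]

[red every] — red of type ((e→t)→(e→t)) combines with every of type (e→t): type (e→t).
[idea most]: t and ((t→(t→(t→t)))→((e→t)→(t→(t→t)))) cannot combine by function application — type clash.

no type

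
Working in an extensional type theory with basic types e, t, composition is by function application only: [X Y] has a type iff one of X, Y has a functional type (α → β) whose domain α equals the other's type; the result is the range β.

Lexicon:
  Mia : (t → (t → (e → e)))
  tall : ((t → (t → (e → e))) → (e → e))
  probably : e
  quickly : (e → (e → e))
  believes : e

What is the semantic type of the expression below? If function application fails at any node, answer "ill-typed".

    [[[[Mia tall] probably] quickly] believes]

[Mia tall]: tall is ((t → (t → (e → e))) → (e → e)), Mia is (t → (t → (e → e))); result (e → e).
[[Mia tall] probably]: [Mia tall] is (e → e), probably is e; result e.
[[[Mia tall] probably] quickly]: quickly is (e → (e → e)), [[Mia tall] probably] is e; result (e → e).
[[[[Mia tall] probably] quickly] believes]: [[[Mia tall] probably] quickly] is (e → e), believes is e; result e.

e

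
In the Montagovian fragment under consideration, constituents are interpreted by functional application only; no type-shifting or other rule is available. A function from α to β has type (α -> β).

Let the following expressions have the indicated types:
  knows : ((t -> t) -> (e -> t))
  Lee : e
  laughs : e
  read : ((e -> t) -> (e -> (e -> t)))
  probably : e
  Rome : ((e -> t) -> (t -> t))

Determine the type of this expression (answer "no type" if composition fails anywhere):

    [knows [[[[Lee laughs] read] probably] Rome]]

no type

At [Lee laughs]: neither e nor e can take the other as argument; the node is ill-typed.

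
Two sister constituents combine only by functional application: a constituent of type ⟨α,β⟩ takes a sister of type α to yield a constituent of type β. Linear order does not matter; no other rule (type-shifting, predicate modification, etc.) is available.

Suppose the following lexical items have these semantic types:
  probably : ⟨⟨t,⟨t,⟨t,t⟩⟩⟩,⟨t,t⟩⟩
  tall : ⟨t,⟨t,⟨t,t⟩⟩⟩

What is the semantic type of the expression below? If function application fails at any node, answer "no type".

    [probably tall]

At [probably tall], probably : ⟨⟨t,⟨t,⟨t,t⟩⟩⟩,⟨t,t⟩⟩ takes tall : ⟨t,⟨t,⟨t,t⟩⟩⟩, giving ⟨t,t⟩.

⟨t,t⟩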